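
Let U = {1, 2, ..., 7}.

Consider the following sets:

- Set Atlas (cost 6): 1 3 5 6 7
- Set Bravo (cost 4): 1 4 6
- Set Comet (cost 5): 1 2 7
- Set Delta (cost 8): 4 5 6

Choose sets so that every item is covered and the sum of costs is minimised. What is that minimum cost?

15

Atlas, Bravo, Comet together cover every item (Atlas ∪ Bravo ∪ Comet = {1, 2, 3, 4, 5, 6, 7}); total cost 6 + 4 + 5 = 15.
No covering selection has total cost below 15.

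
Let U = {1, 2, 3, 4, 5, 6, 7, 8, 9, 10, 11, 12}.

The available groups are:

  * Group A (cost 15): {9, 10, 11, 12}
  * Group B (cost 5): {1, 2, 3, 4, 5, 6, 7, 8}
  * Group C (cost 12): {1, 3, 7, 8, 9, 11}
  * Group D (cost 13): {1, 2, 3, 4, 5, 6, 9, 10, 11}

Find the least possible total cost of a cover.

20

A, B together cover every point (A ∪ B = {1, 2, 3, 4, 5, 6, 7, 8, 9, 10, 11, 12}); total cost 15 + 5 = 20.
No covering selection has total cost below 20.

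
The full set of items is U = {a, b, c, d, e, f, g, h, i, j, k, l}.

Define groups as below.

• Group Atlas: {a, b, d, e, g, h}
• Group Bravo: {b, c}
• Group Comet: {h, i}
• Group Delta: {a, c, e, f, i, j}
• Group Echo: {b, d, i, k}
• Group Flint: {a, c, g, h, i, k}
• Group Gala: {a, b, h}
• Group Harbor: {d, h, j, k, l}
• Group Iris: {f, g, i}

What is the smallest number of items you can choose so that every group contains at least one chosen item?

3

Take T = {b, h, i}. Each listed group contains at least one of these, so T is a hitting set of size 3.
The groups Bravo, Harbor, Iris are pairwise disjoint, so any hitting set needs a separate item for each — at least 3. Hence 3 is optimal.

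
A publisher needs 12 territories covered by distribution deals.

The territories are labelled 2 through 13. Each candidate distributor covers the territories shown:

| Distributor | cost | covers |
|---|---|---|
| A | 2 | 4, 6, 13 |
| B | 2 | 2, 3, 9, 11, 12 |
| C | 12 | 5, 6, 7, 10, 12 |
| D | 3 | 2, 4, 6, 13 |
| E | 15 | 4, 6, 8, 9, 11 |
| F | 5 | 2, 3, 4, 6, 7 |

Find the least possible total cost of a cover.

31

A, B, C, E together cover every territory (A ∪ B ∪ C ∪ E = {2, 3, 4, 5, 6, 7, 8, 9, 10, 11, 12, 13}); total cost 2 + 2 + 12 + 15 = 31.
No covering selection has total cost below 31.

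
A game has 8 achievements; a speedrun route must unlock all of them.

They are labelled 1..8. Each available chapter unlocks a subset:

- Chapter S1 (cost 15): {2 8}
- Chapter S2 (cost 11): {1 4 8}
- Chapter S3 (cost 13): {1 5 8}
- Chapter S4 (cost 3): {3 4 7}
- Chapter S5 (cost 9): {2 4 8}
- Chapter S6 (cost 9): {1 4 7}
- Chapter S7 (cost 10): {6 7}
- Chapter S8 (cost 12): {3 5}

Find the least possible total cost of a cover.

35

S3, S4, S5, S7 together cover every achievement (S3 ∪ S4 ∪ S5 ∪ S7 = {1, 2, 3, 4, 5, 6, 7, 8}); total cost 13 + 3 + 9 + 10 = 35.
No covering selection has total cost below 35.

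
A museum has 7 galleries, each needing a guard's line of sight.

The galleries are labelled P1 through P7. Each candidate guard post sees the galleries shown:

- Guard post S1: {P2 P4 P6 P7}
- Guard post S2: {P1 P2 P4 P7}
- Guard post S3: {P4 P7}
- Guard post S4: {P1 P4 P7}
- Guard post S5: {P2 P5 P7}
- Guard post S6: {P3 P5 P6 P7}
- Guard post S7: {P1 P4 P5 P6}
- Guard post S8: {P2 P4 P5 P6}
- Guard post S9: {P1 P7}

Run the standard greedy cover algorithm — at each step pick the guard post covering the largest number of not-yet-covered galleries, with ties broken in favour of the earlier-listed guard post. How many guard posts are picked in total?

Greedy: pick S1 (covers 4 new) → pick S6 (covers 2 new) → pick S2 (covers 1 new). Total picks: 3.
(The true minimum cover uses only 2 guard posts, so greedy is not optimal here.)

3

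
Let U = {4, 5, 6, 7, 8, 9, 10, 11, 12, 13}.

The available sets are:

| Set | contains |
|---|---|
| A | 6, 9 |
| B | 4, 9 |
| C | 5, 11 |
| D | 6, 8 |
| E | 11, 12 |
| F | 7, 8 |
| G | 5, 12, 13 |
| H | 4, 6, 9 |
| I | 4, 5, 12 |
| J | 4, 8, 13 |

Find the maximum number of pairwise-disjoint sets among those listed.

E, F, H are pairwise disjoint (E={11,12}; F={7,8}; H={4,6,9}).
Every remaining set overlaps one of these, and no 4 of the listed sets are pairwise disjoint, so 3 is the maximum.

3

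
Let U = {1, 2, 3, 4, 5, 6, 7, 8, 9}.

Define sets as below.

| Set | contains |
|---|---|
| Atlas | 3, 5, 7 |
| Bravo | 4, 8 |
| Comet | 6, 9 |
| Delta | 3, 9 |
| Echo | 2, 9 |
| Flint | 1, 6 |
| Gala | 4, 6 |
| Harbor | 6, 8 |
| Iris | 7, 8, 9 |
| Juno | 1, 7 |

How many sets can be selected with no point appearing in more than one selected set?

4

Atlas, Bravo, Echo, Flint are pairwise disjoint (Atlas={3,5,7}; Bravo={4,8}; Echo={2,9}; Flint={1,6}).
Every remaining set overlaps one of these, and no 5 of the listed sets are pairwise disjoint, so 4 is the maximum.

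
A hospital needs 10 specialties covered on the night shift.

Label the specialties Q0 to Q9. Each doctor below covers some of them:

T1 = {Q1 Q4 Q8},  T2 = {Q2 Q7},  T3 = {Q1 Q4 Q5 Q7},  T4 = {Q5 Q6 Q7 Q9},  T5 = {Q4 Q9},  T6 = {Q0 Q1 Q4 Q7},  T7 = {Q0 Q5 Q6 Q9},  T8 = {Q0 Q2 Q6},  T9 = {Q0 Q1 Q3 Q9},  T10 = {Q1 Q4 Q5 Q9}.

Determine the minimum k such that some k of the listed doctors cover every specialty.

T1 and T4 and T8 and T9 together: T1 ∪ T4 ∪ T8 ∪ T9 = {Q0, Q1, Q2, Q3, Q4, Q5, Q6, Q7, Q8, Q9} — every specialty is covered.
No 3 of the 10 doctors cover everything (all 120 combinations miss at least one specialty), so 4 is optimal.

4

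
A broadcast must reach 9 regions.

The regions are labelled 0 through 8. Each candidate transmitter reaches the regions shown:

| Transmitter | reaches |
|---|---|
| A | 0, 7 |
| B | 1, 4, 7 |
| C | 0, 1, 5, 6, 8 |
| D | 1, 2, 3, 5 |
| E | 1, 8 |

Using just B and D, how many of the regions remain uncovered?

3

Union of B, D = {1, 2, 3, 4, 5, 7}.
Not covered: 0, 6, 8 — 3 regions.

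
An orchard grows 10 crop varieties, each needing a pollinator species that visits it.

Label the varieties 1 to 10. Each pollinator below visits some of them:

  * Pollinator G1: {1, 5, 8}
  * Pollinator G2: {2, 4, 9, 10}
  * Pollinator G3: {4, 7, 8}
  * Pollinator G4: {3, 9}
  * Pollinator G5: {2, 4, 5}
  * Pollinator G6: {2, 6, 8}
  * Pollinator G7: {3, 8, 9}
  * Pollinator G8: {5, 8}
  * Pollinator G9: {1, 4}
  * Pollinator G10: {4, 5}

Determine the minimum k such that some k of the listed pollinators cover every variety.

Take {G1, G2, G3, G4, G6}. Their union is {1, 2, 3, 4, 5, 6, 7, 8, 9, 10}, which is all 10 varieties.
No 4 of the 10 pollinators cover everything (all 210 combinations miss at least one variety), so 5 is optimal.

5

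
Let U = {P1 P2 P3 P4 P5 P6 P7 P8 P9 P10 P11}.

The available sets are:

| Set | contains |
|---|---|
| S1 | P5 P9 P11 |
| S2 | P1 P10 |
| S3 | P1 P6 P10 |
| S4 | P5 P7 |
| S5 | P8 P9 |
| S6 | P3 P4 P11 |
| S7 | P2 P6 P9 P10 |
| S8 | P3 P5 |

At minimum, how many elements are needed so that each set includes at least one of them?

4

H = {P3, P5, P9, P10} meets every set (each contains at least one member of H), and |H| = 4.
The sets S3, S4, S5, S6 are pairwise disjoint, so any hitting set needs a separate element for each — at least 4. Hence 4 is optimal.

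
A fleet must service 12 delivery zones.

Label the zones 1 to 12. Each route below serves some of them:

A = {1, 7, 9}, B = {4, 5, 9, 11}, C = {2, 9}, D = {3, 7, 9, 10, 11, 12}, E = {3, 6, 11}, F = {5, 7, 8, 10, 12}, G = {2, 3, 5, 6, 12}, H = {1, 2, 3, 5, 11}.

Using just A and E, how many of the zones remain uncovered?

6

Union of A, E = {1, 3, 6, 7, 9, 11}.
Not covered: 2, 4, 5, 8, 10, 12 — 6 zones.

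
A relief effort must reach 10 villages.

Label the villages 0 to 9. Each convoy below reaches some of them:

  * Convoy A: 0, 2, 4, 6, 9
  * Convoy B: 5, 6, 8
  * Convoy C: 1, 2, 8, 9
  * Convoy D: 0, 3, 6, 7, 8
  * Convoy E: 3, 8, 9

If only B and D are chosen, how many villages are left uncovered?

4

Union of B, D = {0, 3, 5, 6, 7, 8}.
Not covered: 1, 2, 4, 9 — 4 villages.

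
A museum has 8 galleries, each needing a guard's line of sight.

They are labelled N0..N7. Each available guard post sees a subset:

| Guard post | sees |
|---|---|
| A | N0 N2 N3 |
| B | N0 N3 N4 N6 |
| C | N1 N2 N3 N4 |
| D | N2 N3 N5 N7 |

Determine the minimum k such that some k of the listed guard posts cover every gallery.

B and C and D together: B ∪ C ∪ D = {N0, N1, N2, N3, N4, N5, N6, N7} — every gallery is covered.
Only C contains N1, so C is forced; the remaining 4 galleries need at least 2 more guard posts (each remaining guard post adds at most 2) — so at least 3 guard posts are needed, and 3 is optimal.

3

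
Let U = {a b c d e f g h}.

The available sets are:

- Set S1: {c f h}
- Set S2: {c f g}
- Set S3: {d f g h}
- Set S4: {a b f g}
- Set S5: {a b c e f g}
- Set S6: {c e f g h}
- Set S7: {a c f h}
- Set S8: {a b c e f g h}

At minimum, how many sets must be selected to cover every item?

2

S3 and S5 together: S3 ∪ S5 = {a, b, c, d, e, f, g, h} — every item is covered.
No single set has all 8 items (the largest, S8, has 7), so 2 is optimal.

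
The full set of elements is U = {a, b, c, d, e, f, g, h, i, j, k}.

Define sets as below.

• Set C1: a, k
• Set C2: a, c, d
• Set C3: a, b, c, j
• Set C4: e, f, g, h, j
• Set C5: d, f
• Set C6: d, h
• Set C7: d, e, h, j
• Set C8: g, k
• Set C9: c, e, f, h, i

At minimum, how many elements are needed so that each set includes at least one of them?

4

The 4 elements {d, h, j, k} hit every set.
No choice of 3 elements meets every set, so 4 is the minimum.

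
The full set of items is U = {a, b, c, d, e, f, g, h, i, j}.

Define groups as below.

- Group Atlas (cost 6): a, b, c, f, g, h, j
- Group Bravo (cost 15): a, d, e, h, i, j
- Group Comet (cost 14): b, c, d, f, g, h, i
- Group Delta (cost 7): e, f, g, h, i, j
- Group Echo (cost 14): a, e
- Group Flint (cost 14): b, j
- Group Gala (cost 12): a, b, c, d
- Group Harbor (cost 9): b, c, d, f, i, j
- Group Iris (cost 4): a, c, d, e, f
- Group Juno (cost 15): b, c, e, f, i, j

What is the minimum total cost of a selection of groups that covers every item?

17

Atlas, Delta, Iris together cover every item (Atlas ∪ Delta ∪ Iris = {a, b, c, d, e, f, g, h, i, j}); total cost 6 + 7 + 4 = 17.
No covering selection has total cost below 17.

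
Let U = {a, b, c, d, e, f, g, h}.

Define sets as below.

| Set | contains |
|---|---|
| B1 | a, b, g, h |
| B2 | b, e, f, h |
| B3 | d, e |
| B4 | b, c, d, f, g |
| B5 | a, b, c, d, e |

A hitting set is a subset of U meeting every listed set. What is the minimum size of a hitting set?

T = {b, d} meets every set (each contains at least one member of T), and |T| = 2.
The sets B1, B3 are pairwise disjoint, so any hitting set needs a separate item for each — at least 2. Hence 2 is optimal.

2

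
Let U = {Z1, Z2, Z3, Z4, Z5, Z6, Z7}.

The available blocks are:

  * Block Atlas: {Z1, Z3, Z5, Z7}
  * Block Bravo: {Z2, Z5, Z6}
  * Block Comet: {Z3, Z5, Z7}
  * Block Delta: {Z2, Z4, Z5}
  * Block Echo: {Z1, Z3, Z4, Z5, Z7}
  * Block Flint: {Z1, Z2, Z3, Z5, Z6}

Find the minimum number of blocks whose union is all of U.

Bravo and Echo together: Bravo ∪ Echo = {Z1, Z2, Z3, Z4, Z5, Z6, Z7} — every element is covered.
No single block has all 7 elements (the largest, Echo, has 5), so 2 is optimal.

2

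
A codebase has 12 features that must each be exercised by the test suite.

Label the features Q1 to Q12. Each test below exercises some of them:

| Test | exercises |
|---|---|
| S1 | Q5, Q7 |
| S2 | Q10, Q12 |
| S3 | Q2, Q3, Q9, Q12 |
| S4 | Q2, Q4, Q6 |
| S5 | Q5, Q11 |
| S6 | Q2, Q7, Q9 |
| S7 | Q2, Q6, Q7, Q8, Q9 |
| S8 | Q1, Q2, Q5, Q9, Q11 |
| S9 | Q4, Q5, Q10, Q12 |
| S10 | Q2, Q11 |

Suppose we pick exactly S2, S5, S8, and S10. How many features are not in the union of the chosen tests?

Union of S2, S5, S8, S10 = {Q1, Q2, Q5, Q9, Q10, Q11, Q12}.
Not covered: Q3, Q4, Q6, Q7, Q8 — 5 features.

5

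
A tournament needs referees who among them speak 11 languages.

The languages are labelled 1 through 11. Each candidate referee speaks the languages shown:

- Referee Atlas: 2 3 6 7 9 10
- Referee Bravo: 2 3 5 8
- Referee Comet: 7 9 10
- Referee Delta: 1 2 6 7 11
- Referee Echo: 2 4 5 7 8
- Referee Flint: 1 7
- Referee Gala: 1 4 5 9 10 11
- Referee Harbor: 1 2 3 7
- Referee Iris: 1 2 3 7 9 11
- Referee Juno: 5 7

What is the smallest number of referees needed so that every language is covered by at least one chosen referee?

Take {Atlas, Bravo, Gala}. Their union is {1, 2, 3, 4, 5, 6, 7, 8, 9, 10, 11}, which is all 11 languages.
No 2 of the 10 referees cover everything (all 45 combinations miss at least one language), so 3 is optimal.

3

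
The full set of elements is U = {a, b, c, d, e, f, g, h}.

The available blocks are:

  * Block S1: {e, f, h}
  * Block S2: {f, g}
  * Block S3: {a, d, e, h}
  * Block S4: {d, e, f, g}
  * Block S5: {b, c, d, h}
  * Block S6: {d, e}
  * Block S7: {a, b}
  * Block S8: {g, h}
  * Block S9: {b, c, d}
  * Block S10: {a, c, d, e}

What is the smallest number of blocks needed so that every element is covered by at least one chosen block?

3

S4, S5, and S10 cover everything between them: the union {a, b, c, d, e, f, g, h} is all of U.
No 2 of the 10 blocks cover everything (all 45 combinations miss at least one element), so 3 is optimal.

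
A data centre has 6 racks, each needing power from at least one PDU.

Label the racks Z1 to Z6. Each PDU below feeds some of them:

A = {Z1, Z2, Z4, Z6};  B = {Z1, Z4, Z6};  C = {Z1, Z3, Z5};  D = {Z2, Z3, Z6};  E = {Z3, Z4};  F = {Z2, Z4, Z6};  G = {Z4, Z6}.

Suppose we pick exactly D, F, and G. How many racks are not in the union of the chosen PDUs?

2

Union of D, F, G = {Z2, Z3, Z4, Z6}.
Not covered: Z1, Z5 — 2 racks.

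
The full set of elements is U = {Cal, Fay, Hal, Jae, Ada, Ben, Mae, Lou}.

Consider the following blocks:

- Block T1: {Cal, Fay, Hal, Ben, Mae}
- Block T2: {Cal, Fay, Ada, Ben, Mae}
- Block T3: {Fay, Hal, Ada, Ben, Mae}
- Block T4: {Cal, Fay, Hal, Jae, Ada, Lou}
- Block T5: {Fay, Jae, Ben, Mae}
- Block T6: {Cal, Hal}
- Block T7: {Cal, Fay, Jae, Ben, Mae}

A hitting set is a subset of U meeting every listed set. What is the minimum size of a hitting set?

2

Take H = {Cal, Fay}. Each listed block contains at least one of these, so H is a hitting set of size 2.
The blocks T5, T6 are pairwise disjoint, so any hitting set needs a separate element for each — at least 2. Hence 2 is optimal.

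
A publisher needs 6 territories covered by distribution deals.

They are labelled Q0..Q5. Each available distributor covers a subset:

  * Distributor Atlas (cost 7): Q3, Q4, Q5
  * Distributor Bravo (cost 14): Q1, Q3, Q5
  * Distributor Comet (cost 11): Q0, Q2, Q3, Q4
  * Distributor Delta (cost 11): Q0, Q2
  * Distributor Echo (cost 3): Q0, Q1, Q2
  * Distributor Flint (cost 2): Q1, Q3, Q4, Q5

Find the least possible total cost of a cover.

Echo, Flint together cover every territory (Echo ∪ Flint = {Q0, Q1, Q2, Q3, Q4, Q5}); total cost 3 + 2 = 5.
No covering selection has total cost below 5.

5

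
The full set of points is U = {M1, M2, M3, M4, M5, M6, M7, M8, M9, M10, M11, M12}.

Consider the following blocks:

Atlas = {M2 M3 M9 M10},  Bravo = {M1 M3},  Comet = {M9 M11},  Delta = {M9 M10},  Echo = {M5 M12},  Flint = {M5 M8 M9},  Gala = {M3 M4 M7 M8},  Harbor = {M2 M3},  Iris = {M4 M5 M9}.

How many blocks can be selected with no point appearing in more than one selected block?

Bravo, Delta, Echo are pairwise disjoint (Bravo={M1,M3}; Delta={M9,M10}; Echo={M5,M12}).
Every remaining block overlaps one of these, and no 4 of the listed blocks are pairwise disjoint, so 3 is the maximum.

3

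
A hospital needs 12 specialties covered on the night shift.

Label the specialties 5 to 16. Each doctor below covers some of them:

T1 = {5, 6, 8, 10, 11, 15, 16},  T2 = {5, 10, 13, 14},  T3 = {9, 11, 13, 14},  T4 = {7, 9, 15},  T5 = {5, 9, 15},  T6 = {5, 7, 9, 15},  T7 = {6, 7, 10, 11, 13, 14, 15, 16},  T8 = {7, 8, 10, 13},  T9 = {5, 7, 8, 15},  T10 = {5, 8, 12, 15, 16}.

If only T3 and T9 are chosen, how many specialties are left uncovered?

Union of T3, T9 = {5, 7, 8, 9, 11, 13, 14, 15}.
Not covered: 6, 10, 12, 16 — 4 specialties.

4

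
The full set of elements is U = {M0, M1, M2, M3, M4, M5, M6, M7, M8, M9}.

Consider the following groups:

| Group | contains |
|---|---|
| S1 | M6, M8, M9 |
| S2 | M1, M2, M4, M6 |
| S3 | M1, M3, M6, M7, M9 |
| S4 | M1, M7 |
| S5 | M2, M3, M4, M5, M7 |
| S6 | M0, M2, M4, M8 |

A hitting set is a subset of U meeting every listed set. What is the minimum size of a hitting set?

H = {M2, M6, M7} meets every group (each contains at least one member of H), and |H| = 3.
No choice of 2 elements meets every group, so 3 is the minimum.

3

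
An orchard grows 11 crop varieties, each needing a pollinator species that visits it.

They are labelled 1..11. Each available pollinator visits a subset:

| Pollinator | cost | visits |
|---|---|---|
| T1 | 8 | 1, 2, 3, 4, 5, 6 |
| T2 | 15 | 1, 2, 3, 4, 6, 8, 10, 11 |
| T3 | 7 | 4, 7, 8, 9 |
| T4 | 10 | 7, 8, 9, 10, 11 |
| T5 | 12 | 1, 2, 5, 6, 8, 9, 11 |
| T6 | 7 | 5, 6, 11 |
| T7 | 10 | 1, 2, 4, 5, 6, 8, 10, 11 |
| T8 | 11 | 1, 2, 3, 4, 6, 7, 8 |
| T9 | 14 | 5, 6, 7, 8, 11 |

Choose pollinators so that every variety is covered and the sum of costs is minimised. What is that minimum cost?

T1, T4 together cover every variety (T1 ∪ T4 = {1, 2, 3, 4, 5, 6, 7, 8, 9, 10, 11}); total cost 8 + 10 = 18.
The greedy pick T7, T3, T1 costs 25; no covering selection beats 18.

18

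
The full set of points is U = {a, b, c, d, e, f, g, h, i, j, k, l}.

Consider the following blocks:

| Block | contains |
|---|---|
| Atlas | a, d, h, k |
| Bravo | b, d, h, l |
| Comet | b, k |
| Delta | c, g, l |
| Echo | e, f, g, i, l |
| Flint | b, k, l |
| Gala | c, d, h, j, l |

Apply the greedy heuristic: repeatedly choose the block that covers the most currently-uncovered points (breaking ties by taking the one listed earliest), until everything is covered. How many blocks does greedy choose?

Greedy: pick Echo (covers 5 new) → pick Atlas (covers 4 new) → pick Gala (covers 2 new) → pick Bravo (covers 1 new). Total picks: 4.

4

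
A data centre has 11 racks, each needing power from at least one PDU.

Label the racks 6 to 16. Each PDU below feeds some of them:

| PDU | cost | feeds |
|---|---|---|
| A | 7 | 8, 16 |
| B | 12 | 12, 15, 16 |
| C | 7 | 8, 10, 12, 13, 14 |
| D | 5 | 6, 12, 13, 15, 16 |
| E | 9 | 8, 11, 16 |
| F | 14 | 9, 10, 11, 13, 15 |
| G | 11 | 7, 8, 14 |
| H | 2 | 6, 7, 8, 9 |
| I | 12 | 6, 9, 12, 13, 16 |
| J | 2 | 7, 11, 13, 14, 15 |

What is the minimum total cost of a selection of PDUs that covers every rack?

C, D, H, J together cover every rack (C ∪ D ∪ H ∪ J = {6, 7, 8, 9, 10, 11, 12, 13, 14, 15, 16}); total cost 7 + 5 + 2 + 2 = 16.
No covering selection has total cost below 16.

16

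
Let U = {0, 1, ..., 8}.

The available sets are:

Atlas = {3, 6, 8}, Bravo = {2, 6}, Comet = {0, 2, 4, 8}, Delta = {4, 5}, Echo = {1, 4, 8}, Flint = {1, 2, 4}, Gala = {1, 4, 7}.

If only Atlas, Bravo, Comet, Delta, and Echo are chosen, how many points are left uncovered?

Union of Atlas, Bravo, Comet, Delta, Echo = {0, 1, 2, 3, 4, 5, 6, 8}.
Not covered: 7 — 1 point.

1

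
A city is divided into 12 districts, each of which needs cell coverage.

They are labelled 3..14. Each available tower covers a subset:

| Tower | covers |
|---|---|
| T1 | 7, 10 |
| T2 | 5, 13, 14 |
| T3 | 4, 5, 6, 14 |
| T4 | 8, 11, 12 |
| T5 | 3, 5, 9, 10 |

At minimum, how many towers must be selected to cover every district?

5

T1 and T2 and T3 and T4 and T5 together: T1 ∪ T2 ∪ T3 ∪ T4 ∪ T5 = {3, 4, 5, 6, 7, 8, 9, 10, 11, 12, 13, 14} — every district is covered.
No 4 of the 5 towers cover everything (all 5 combinations miss at least one district), so 5 is optimal.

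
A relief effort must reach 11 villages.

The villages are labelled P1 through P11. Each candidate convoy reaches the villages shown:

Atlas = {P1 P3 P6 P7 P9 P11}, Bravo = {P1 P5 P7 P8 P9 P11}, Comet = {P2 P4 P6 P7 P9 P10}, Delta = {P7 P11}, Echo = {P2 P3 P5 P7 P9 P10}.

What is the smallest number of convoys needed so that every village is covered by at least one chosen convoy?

Atlas and Bravo and Comet together: Atlas ∪ Bravo ∪ Comet = {P1, P2, P3, P4, P5, P6, P7, P8, P9, P10, P11} — every village is covered.
Only Comet contains P4, so Comet is forced; the remaining 5 villages need at least 2 more convoys (each remaining convoy adds at most 4) — so at least 3 convoys are needed, and 3 is optimal.

3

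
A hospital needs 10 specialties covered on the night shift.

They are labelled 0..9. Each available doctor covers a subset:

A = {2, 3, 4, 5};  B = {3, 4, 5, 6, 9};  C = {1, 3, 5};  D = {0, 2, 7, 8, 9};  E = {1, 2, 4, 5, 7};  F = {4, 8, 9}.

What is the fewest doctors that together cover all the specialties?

3

B and C and D together: B ∪ C ∪ D = {0, 1, 2, 3, 4, 5, 6, 7, 8, 9} — every specialty is covered.
Only D contains 0, so D is forced; the remaining 5 specialties need at least 2 more doctors (each remaining doctor adds at most 4) — so at least 3 doctors are needed, and 3 is optimal.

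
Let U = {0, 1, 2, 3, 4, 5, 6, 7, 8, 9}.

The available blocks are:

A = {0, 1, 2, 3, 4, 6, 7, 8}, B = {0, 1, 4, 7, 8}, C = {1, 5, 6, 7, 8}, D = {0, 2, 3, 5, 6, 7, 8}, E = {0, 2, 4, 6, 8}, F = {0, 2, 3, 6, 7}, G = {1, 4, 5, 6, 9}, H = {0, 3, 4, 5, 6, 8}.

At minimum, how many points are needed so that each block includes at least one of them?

The 2 points {0, 1} hit every block.
No single point lies in every block, so at least 2 are needed and 2 is optimal.

2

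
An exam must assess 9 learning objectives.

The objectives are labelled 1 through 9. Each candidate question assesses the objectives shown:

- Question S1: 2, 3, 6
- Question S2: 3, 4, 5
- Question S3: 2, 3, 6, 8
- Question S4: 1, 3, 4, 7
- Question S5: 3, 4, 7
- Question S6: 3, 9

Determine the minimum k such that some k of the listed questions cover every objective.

S2 and S3 and S4 and S6 together: S2 ∪ S3 ∪ S4 ∪ S6 = {1, 2, 3, 4, 5, 6, 7, 8, 9} — every objective is covered.
Only S6 contains 9, so S6 is forced; the remaining 7 objectives need at least 3 more questions (each remaining question adds at most 3) — so at least 4 questions are needed, and 4 is optimal.

4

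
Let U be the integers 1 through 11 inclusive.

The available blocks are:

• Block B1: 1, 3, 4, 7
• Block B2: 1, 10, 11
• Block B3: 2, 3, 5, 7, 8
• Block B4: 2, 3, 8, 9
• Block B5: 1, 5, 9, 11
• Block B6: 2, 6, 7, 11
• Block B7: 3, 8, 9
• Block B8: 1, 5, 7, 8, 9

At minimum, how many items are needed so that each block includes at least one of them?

Take H = {1, 3, 6}. Each listed block contains at least one of these, so H is a hitting set of size 3.
No choice of 2 items meets every block, so 3 is the minimum.

3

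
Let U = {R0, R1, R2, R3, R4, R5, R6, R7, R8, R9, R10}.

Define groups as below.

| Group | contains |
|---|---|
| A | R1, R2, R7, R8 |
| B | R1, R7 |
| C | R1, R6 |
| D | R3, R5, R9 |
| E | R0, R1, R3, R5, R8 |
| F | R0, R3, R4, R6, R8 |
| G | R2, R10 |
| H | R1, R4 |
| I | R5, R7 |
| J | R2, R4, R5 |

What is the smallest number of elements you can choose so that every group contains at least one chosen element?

4

The 4 elements {R0, R1, R5, R10} hit every group.
No choice of 3 elements meets every group, so 4 is the minimum.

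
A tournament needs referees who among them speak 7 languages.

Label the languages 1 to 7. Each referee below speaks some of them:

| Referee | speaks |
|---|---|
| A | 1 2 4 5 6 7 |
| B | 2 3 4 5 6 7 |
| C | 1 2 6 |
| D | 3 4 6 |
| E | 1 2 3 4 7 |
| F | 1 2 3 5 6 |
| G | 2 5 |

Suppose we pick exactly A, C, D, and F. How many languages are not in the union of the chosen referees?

0

Union of A, C, D, F = {1, 2, 3, 4, 5, 6, 7} — that's every language, so 0 are uncovered.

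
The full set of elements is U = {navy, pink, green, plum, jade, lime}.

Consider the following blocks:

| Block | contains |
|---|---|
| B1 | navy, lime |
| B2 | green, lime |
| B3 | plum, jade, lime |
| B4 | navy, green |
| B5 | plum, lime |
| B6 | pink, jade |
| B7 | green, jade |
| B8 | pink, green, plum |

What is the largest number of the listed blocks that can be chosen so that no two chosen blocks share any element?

3

B4, B5, B6 are pairwise disjoint (B4={navy,green}; B5={plum,lime}; B6={pink,jade}).
Every remaining block overlaps one of these, and no 4 of the listed blocks are pairwise disjoint, so 3 is the maximum.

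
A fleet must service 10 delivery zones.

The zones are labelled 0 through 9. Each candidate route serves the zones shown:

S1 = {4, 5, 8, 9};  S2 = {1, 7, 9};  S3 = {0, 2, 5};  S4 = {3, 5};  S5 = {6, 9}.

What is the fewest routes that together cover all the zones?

Take {S1, S2, S3, S4, S5}. Their union is {0, 1, 2, 3, 4, 5, 6, 7, 8, 9}, which is all 10 zones.
No 4 of the 5 routes cover everything (all 5 combinations miss at least one zone), so 5 is optimal.

5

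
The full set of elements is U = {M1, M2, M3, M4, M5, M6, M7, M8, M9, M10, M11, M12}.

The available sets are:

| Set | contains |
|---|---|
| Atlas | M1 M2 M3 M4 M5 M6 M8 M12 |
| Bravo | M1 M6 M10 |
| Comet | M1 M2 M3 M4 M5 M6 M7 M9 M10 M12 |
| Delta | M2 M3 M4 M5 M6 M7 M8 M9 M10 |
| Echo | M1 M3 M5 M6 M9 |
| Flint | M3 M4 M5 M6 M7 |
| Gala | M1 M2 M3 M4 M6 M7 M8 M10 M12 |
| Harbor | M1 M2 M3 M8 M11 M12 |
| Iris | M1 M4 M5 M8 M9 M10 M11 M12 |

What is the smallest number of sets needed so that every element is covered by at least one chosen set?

2

Comet and Harbor cover everything between them: the union {M1, M2, M3, M4, M5, M6, M7, M8, M9, M10, M11, M12} is all of U.
No single set has all 12 elements (the largest, Comet, has 10), so 2 is optimal.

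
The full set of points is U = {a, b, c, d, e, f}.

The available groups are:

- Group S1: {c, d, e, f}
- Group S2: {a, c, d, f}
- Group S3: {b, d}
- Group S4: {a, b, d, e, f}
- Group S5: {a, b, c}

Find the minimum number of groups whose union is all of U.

Take {S4, S5}. Their union is {a, b, c, d, e, f}, which is all 6 points.
No single group has all 6 points (the largest, S4, has 5), so 2 is optimal.

2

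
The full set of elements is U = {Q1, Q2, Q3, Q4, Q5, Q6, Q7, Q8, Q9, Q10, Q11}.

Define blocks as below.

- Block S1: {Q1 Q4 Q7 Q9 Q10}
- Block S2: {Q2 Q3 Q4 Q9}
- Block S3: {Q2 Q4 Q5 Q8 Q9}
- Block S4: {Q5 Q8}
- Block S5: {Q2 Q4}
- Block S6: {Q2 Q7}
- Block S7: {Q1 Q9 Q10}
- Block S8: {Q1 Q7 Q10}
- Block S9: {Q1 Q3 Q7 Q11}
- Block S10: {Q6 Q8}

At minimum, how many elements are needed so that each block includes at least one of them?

H = {Q1, Q2, Q8} meets every block (each contains at least one member of H), and |H| = 3.
The blocks S4, S5, S9 are pairwise disjoint, so any hitting set needs a separate element for each — at least 3. Hence 3 is optimal.

3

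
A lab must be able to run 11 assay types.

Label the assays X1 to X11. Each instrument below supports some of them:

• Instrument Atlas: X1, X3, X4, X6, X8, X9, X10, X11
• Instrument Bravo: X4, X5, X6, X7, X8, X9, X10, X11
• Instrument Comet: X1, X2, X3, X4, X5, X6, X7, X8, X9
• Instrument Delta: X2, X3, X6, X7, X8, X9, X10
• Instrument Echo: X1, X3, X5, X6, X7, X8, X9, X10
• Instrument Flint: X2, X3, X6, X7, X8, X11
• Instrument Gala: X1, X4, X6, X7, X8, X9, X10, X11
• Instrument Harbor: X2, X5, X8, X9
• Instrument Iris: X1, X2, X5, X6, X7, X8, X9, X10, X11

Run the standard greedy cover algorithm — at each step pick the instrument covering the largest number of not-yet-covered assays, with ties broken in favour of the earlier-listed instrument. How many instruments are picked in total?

2

Greedy: pick Comet (covers 9 new) → pick Atlas (covers 2 new). Total picks: 2.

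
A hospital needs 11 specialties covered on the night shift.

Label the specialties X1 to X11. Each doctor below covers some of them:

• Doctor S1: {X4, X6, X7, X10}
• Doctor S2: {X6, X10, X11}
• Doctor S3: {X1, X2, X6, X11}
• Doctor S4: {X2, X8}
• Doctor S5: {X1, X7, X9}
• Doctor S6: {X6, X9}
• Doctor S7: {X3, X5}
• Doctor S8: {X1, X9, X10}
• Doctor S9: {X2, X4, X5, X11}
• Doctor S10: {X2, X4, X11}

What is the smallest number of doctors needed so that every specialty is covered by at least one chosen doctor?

S2 and S4 and S5 and S7 and S9 together: S2 ∪ S4 ∪ S5 ∪ S7 ∪ S9 = {X1, X2, X3, X4, X5, X6, X7, X8, X9, X10, X11} — every specialty is covered.
No 4 of the 10 doctors cover everything (all 210 combinations miss at least one specialty), so 5 is optimal.

5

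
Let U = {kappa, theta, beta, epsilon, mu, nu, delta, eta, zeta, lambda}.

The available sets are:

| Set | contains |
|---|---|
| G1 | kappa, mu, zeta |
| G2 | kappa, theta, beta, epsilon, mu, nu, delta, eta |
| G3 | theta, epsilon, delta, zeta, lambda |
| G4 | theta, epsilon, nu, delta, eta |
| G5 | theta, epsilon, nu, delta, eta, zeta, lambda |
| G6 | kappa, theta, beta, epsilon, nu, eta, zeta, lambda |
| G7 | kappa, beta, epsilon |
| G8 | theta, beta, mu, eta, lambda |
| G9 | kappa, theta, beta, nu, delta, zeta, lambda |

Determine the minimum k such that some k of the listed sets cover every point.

2

G2 and G9 cover everything between them: the union {kappa, theta, beta, epsilon, mu, nu, delta, eta, zeta, lambda} is all of U.
No single set has all 10 points (the largest, G2, has 8), so 2 is optimal.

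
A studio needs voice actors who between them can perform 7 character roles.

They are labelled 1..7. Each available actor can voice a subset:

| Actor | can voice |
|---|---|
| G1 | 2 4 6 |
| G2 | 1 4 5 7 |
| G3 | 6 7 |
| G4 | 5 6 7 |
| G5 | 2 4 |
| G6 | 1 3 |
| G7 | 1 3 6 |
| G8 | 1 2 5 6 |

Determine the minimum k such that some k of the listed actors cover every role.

3

Take {G4, G5, G7}. Their union is {1, 2, 3, 4, 5, 6, 7}, which is all 7 roles.
No 2 of the 8 actors cover everything (all 28 combinations miss at least one role), so 3 is optimal.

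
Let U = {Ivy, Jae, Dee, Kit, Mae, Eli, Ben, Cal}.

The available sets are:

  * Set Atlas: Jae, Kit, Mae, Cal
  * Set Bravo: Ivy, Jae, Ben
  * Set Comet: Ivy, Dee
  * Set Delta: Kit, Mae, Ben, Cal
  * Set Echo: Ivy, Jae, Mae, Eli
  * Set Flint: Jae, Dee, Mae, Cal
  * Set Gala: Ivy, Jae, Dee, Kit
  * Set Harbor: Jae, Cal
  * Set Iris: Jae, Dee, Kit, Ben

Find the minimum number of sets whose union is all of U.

Delta and Echo and Gala together: Delta ∪ Echo ∪ Gala = {Ivy, Jae, Dee, Kit, Mae, Eli, Ben, Cal} — every element is covered.
Only Echo contains Eli, so Echo is forced; the remaining 4 elements need at least 2 more sets (each remaining set adds at most 3) — so at least 3 sets are needed, and 3 is optimal.

3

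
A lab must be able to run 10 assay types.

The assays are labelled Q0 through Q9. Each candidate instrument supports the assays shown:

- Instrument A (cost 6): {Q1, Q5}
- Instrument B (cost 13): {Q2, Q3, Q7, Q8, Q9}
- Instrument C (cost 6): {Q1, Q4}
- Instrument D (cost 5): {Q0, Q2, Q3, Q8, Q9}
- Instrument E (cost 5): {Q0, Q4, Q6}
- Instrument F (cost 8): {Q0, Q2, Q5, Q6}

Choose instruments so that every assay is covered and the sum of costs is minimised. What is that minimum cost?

A, B, E together cover every assay (A ∪ B ∪ E = {Q0, Q1, Q2, Q3, Q4, Q5, Q6, Q7, Q8, Q9}); total cost 6 + 13 + 5 = 24.
The greedy pick D, E, A, B costs 29; no covering selection beats 24.

24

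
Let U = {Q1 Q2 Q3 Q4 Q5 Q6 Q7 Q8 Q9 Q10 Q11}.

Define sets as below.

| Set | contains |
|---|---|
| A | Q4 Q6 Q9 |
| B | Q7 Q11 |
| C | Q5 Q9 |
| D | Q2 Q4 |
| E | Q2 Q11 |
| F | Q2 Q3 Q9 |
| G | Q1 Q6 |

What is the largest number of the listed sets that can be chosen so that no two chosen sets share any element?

B, C, D, G are pairwise disjoint (B={Q7,Q11}; C={Q5,Q9}; D={Q2,Q4}; G={Q1,Q6}).
Every remaining set overlaps one of these, and no 5 of the listed sets are pairwise disjoint, so 4 is the maximum.

4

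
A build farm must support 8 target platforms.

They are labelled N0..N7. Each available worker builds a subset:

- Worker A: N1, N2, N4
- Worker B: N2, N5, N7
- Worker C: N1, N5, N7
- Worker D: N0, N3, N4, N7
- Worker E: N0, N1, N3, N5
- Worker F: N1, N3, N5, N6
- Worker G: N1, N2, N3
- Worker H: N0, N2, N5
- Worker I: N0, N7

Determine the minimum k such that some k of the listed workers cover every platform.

D and F and G together: D ∪ F ∪ G = {N0, N1, N2, N3, N4, N5, N6, N7} — every platform is covered.
Only F contains N6, so F is forced; the remaining 4 platforms need at least 2 more workers (each remaining worker adds at most 3) — so at least 3 workers are needed, and 3 is optimal.

3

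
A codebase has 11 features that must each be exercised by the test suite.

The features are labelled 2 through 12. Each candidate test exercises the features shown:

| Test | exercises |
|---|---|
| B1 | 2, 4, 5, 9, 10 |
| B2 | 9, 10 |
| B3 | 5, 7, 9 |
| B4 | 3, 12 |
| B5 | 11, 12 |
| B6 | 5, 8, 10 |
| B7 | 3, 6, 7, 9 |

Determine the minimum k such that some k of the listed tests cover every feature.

4

B1 and B5 and B6 and B7 together: B1 ∪ B5 ∪ B6 ∪ B7 = {2, 3, 4, 5, 6, 7, 8, 9, 10, 11, 12} — every feature is covered.
No 3 of the 7 tests cover everything (all 35 combinations miss at least one feature), so 4 is optimal.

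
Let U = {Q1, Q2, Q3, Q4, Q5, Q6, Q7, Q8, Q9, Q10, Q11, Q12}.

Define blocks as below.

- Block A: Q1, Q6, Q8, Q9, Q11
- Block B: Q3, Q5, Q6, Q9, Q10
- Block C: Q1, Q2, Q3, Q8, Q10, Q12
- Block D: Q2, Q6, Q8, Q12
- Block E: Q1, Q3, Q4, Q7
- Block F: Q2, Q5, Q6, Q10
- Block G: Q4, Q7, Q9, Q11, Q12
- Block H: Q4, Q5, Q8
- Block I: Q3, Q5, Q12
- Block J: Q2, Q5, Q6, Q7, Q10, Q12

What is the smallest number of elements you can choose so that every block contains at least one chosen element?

3

Take T = {Q3, Q4, Q6}. Each listed block contains at least one of these, so T is a hitting set of size 3.
No choice of 2 elements meets every block, so 3 is the minimum.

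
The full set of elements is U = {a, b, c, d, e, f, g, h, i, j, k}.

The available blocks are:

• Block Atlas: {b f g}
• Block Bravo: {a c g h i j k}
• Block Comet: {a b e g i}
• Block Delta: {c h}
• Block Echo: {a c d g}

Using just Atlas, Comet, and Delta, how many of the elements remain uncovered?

3

Union of Atlas, Comet, Delta = {a, b, c, e, f, g, h, i}.
Not covered: d, j, k — 3 elements.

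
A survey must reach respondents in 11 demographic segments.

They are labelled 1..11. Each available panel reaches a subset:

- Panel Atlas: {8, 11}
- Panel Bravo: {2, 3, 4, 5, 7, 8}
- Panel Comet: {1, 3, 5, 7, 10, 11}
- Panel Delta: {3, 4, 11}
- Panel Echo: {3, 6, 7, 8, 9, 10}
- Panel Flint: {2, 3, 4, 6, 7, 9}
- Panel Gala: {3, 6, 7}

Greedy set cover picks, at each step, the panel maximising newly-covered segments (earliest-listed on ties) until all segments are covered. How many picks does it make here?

3

Greedy: pick Bravo (covers 6 new) → pick Comet (covers 3 new) → pick Echo (covers 2 new). Total picks: 3.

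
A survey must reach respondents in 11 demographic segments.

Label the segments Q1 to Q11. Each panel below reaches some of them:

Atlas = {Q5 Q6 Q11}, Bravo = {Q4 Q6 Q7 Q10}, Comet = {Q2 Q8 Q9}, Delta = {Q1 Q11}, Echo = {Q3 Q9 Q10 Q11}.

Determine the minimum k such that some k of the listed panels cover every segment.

5

Take {Atlas, Bravo, Comet, Delta, Echo}. Their union is {Q1, Q2, Q3, Q4, Q5, Q6, Q7, Q8, Q9, Q10, Q11}, which is all 11 segments.
No 4 of the 5 panels cover everything (all 5 combinations miss at least one segment), so 5 is optimal.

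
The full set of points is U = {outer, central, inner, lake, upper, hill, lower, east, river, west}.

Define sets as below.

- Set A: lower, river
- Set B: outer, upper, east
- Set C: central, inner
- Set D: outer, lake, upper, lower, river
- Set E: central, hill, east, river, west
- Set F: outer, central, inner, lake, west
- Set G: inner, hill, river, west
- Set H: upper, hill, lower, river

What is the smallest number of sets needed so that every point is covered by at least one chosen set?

3

D, E, and G cover everything between them: the union {outer, central, inner, lake, upper, hill, lower, east, river, west} is all of U.
No 2 of the 8 sets cover everything (all 28 combinations miss at least one point), so 3 is optimal.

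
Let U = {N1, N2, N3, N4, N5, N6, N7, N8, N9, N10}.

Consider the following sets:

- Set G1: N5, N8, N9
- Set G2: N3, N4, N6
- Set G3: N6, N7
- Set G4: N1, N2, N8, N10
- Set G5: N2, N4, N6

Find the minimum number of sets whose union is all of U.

G1 and G2 and G3 and G4 together: G1 ∪ G2 ∪ G3 ∪ G4 = {N1, N2, N3, N4, N5, N6, N7, N8, N9, N10} — every item is covered.
Only G1 contains N5, so G1 is forced; the remaining 7 items need at least 3 more sets (each remaining set adds at most 3) — so at least 4 sets are needed, and 4 is optimal.

4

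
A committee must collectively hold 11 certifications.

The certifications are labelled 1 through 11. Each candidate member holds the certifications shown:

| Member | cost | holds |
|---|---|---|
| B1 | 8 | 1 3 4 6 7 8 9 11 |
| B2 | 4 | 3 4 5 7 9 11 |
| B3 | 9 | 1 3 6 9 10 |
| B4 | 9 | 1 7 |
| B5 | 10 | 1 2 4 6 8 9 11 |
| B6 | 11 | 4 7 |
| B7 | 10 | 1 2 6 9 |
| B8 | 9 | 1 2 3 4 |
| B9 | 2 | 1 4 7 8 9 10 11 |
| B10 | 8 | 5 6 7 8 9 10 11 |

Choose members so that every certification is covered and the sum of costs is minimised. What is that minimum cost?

16

B2, B5, B9 together cover every certification (B2 ∪ B5 ∪ B9 = {1, 2, 3, 4, 5, 6, 7, 8, 9, 10, 11}); total cost 4 + 10 + 2 = 16.
No covering selection has total cost below 16.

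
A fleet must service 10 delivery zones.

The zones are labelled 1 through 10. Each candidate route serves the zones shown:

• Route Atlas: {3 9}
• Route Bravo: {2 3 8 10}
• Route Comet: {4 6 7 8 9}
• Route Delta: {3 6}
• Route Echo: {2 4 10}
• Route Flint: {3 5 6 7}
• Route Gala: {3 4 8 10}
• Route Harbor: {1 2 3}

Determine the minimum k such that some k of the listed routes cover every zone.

4

Bravo and Comet and Flint and Harbor together: Bravo ∪ Comet ∪ Flint ∪ Harbor = {1, 2, 3, 4, 5, 6, 7, 8, 9, 10} — every zone is covered.
No 3 of the 8 routes cover everything (all 56 combinations miss at least one zone), so 4 is optimal.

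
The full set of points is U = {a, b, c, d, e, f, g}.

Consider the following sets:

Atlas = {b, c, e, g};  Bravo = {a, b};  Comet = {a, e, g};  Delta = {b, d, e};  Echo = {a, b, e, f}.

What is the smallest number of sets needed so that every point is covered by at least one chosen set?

Take {Atlas, Delta, Echo}. Their union is {a, b, c, d, e, f, g}, which is all 7 points.
Only Atlas contains c, so Atlas is forced; the remaining 3 points need at least 2 more sets (each remaining set adds at most 2) — so at least 3 sets are needed, and 3 is optimal.

3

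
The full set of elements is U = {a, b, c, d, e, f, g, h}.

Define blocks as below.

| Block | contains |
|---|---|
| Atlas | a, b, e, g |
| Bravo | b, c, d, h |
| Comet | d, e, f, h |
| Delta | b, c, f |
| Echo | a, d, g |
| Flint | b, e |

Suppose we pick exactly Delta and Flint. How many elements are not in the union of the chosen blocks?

4

Union of Delta, Flint = {b, c, e, f}.
Not covered: a, d, g, h — 4 elements.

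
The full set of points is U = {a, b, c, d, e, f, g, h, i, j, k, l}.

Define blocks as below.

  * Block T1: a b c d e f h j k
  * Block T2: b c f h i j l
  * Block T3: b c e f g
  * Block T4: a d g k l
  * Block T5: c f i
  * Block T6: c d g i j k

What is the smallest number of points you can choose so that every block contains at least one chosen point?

T = {c, g} meets every block (each contains at least one member of T), and |T| = 2.
The blocks T4, T5 are pairwise disjoint, so any hitting set needs a separate point for each — at least 2. Hence 2 is optimal.

2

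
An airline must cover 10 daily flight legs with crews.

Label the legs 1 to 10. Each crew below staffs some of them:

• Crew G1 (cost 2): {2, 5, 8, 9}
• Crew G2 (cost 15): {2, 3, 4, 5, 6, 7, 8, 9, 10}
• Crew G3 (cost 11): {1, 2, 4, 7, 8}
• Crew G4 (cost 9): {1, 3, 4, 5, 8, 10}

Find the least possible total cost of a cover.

G2, G4 together cover every leg (G2 ∪ G4 = {1, 2, 3, 4, 5, 6, 7, 8, 9, 10}); total cost 15 + 9 = 24.
The greedy pick G1, G4, G2 costs 26; no covering selection beats 24.

24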